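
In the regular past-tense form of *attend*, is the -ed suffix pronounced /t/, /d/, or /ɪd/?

The stem *attend* ends in /t/ or /d/.
The -ed suffix is realized as /ɪd/ after /t, d/; as /t/ after other voiceless consonants; and as /d/ after other voiced sounds.
So -ed on *attend* is pronounced /ɪd/.

/ɪd/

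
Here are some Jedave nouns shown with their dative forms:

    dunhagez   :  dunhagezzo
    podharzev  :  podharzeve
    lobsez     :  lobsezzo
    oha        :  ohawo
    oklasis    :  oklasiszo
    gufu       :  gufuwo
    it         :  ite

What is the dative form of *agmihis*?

agmihiszo

The suffix is conditioned by the final sound: -zo when the stem ends in a sibilant (*dunhagez*, *lobsez*, *oklasis*); -e when the stem ends in a non-sibilant consonant (*podharzev*, *it*); -wo when the stem ends in a vowel (*oha*, *gufu*).
The final sound of *agmihis* is /s/, which is a sibilant, so the suffix is -zo, giving *agmihiszo*.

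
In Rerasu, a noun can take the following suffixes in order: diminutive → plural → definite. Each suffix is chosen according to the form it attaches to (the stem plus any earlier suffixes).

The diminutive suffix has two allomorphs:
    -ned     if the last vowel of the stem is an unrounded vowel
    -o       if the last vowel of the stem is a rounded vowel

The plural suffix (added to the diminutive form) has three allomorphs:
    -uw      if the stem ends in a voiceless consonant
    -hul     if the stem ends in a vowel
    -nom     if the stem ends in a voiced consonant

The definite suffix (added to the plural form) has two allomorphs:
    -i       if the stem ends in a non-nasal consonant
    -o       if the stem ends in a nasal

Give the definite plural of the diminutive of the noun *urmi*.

The last vowel of *urmi* is /i/, which is an unrounded vowel, so the diminutive suffix is -ned, giving *urmined*.
The diminutive form *urmined*: final sound = /d/, a voiced consonant → -nom → *urminednom*.
The plural form *urminednom*: final consonant = /m/, a nasal → -o → *urminednomo*.

urminednomo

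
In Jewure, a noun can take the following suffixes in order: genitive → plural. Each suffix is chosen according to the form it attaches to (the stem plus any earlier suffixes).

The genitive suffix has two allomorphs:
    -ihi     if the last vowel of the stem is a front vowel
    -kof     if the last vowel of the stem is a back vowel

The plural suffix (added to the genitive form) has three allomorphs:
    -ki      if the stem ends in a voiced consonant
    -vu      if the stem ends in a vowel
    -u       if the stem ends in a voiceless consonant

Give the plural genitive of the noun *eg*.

egihivu

*eg*: last vowel = /e/, a front vowel → -ihi → *egihi*.
The final sound of the genitive form *egihi* is /i/, which is a vowel, so the plural suffix is -vu, giving *egihivu*.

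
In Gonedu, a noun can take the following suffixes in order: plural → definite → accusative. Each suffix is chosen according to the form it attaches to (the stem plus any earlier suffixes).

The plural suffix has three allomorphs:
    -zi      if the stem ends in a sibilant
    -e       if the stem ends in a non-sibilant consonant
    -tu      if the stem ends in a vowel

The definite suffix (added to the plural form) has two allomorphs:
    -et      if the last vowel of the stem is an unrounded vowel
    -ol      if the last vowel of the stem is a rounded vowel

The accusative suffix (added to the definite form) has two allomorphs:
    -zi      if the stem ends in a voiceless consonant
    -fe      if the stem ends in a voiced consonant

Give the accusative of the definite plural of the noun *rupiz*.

rupizzietzi

*rupiz*: final sound = /z/, a sibilant → -zi → *rupizzi*.
The plural form *rupizzi* — last vowel /i/ (an unrounded vowel) → -et → *rupizziet*.
The definite form *rupizziet*: final consonant = /t/, voiceless → -zi → *rupizzietzi*.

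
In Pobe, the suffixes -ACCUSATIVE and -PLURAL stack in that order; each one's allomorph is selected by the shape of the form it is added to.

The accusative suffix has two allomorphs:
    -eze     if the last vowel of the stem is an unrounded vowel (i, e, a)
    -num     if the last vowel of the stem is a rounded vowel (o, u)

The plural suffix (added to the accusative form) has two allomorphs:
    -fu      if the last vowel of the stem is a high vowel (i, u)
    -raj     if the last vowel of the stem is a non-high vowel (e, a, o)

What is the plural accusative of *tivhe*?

tivheezeraj

Since the last vowel of *tivhe* is /e/ (an unrounded vowel), it takes -eze, giving *tivheeze*.
The accusative form *tivheeze* — last vowel /e/ (a non-high vowel) → -raj → *tivheezeraj*.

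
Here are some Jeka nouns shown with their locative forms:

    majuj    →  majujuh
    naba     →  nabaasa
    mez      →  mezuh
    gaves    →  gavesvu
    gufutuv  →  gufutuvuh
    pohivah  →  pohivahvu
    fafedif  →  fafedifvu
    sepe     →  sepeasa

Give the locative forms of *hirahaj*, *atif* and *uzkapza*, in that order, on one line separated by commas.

hirahajuh, atifvu, uzkapzaasa

The suffix is conditioned by the final sound: -vu when the stem ends in a voiceless consonant (*gaves*, *pohivah*, *fafedif*); -uh when the stem ends in a voiced consonant (*majuj*, *mez*, *gufutuv*); -asa when the stem ends in a vowel (*naba*, *sepe*).
The final sound of *hirahaj* is /j/, which is a voiced consonant, so the suffix is -uh, giving *hirahajuh*.
Since the final sound of *atif* is /f/ (a voiceless consonant), it takes -vu, giving *atifvu*.
Since the final sound of *uzkapza* is /a/ (a vowel), it takes -asa, giving *uzkapzaasa*.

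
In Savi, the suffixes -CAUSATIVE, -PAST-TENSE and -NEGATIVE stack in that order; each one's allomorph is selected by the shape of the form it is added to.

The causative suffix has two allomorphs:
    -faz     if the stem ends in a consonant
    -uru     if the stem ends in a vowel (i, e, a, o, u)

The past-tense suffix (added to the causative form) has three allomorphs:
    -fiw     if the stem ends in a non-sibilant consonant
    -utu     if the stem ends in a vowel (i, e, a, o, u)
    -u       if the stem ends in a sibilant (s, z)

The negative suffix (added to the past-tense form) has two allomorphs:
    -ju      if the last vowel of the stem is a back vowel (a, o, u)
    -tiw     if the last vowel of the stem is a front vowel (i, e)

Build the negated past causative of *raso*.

rasouruutuju

Since the final sound of *raso* is /o/ (a vowel), it takes -uru, giving *rasouru*.
The final sound of the causative form *rasouru* is /u/, which is a vowel, so the past-tense suffix is -utu, giving *rasouruutu*.
The last vowel of the past-tense form *rasouruutu* is /u/, which is a back vowel, so the negative suffix is -ju, giving *rasouruutuju*.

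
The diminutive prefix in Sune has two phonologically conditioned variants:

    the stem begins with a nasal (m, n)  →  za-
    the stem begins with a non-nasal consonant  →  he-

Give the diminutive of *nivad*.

zanivad

Since the first consonant of *nivad* is /n/ (a nasal), it takes za-, giving *zanivad*.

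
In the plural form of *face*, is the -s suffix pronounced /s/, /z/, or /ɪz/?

The stem *face* ends in a sibilant (/s, z, ʃ, ʒ, tʃ, dʒ/).
The plural suffix surfaces as /ɪz/ after sibilants, /s/ after other voiceless consonants, and /z/ after other voiced sounds.
So the plural -s on *face* is pronounced /ɪz/.

/ɪz/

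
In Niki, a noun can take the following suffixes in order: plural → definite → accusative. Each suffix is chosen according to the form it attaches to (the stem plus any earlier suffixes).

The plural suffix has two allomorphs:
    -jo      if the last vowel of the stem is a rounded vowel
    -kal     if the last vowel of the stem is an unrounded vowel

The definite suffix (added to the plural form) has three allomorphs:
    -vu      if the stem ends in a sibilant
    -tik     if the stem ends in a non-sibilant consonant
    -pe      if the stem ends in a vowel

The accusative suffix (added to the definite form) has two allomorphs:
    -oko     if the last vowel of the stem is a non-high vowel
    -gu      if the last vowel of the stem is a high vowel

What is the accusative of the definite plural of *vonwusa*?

*vonwusa*: last vowel = /a/, an unrounded vowel → -kal → *vonwusakal*.
The plural form *vonwusakal*: final sound = /l/, a non-sibilant consonant → -tik → *vonwusakaltik*.
The definite form *vonwusakaltik* — last vowel /i/ (a high vowel) → -gu → *vonwusakaltikgu*.

vonwusakaltikgu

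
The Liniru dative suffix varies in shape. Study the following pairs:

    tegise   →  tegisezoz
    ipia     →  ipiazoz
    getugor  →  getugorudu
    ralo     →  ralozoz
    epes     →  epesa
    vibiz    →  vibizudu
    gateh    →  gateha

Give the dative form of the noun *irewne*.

irewnezoz

The pattern is voicing of the final sound: -a when the stem ends in a voiceless consonant (*epes*, *gateh*); -udu when the stem ends in a voiced consonant (*getugor*, *vibiz*); -zoz when the stem ends in a vowel (*tegise*, *ipia*, *ralo*).
Since the final sound of *irewne* is /e/ (a vowel), it takes -zoz, giving *irewnezoz*.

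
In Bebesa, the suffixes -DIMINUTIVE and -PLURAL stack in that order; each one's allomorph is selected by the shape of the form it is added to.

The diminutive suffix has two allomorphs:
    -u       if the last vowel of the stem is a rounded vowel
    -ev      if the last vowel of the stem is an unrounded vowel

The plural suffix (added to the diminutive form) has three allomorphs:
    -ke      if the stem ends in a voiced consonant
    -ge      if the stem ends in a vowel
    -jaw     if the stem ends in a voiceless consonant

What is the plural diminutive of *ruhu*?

ruhuuge

The last vowel of *ruhu* is /u/, which is a rounded vowel, so the diminutive suffix is -u, giving *ruhuu*.
The diminutive form *ruhuu* — final sound /u/ (a vowel) → -ge → *ruhuuge*.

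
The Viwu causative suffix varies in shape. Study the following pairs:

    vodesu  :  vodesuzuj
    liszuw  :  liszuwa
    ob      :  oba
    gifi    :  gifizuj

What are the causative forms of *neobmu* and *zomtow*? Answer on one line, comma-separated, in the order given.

The suffix is conditioned by the final sound: -a when the stem ends in a consonant (*liszuw*, *ob*); -zuj when the stem ends in a vowel (*vodesu*, *gifi*).
The final sound of *neobmu* is /u/, which is a vowel, so the suffix is -zuj, giving *neobmuzuj*.
The final sound of *zomtow* is /w/, which is a consonant, so the suffix is -a, giving *zomtowa*.

neobmuzuj, zomtowa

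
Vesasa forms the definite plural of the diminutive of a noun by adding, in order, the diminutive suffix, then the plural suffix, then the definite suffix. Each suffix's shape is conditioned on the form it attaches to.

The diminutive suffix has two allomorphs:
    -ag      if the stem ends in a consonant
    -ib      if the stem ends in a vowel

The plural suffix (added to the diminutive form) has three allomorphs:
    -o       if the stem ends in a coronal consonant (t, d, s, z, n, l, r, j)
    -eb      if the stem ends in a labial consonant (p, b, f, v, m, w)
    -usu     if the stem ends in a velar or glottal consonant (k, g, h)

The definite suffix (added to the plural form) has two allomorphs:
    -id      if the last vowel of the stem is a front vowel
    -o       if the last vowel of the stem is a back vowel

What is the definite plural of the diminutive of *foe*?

*foe* — final sound /e/ (a vowel) → -ib → *foeib*.
Since the final consonant of the diminutive form *foeib* is /b/ (labial), it takes -eb, giving *foeibeb*.
The last vowel of the plural form *foeibeb* is /e/, which is a front vowel, so the definite suffix is -id, giving *foeibebid*.

foeibebid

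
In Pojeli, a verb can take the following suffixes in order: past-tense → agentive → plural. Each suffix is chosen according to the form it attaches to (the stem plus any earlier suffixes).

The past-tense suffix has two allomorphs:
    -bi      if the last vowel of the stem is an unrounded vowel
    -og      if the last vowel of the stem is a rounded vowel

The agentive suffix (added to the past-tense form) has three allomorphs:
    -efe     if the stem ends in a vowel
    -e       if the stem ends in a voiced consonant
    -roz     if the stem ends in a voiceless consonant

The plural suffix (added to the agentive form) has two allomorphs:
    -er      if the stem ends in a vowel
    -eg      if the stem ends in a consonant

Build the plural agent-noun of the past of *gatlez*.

Since the last vowel of *gatlez* is /e/ (an unrounded vowel), it takes -bi, giving *gatlezbi*.
The final sound of the past-tense form *gatlezbi* is /i/, which is a vowel, so the agentive suffix is -efe, giving *gatlezbiefe*.
The agentive form *gatlezbiefe* — final sound /e/ (a vowel) → -er → *gatlezbiefeer*.

gatlezbiefeer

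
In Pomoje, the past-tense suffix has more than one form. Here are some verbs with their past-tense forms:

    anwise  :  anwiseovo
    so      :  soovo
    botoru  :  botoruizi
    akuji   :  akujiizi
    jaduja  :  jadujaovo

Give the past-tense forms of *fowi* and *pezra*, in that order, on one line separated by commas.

The suffix is conditioned by the last vowel: -izi when the last vowel of the stem is a high vowel (*botoru*, *akuji*); -ovo when the last vowel of the stem is a non-high vowel (*anwise*, *so*, *jaduja*).
The last vowel of *fowi* is /i/, which is a high vowel, so the suffix is -izi, giving *fowiizi*.
*pezra*: last vowel = /a/, a non-high vowel → -ovo → *pezraovo*.

fowiizi, pezraovo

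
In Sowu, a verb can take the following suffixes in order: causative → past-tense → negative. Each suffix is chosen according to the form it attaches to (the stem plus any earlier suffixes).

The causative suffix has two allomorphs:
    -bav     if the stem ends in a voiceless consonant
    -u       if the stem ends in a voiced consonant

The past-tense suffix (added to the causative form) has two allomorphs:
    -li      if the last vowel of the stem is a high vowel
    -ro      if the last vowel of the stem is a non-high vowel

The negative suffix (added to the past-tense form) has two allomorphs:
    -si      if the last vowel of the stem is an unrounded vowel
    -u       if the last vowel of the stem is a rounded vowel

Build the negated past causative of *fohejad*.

Since the final consonant of *fohejad* is /d/ (voiced), it takes -u, giving *fohejadu*.
The causative form *fohejadu*: last vowel = /u/, a high vowel → -li → *fohejaduli*.
The past-tense form *fohejaduli*: last vowel = /i/, an unrounded vowel → -si → *fohejadulisi*.

fohejadulisi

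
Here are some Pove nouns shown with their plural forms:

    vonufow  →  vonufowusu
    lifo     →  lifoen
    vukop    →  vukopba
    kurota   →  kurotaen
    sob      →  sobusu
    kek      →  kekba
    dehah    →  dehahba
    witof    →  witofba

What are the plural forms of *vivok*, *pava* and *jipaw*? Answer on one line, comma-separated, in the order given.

The alternation tracks the final sound of the stem — -ba when the stem ends in a voiceless consonant (*vukop*, *kek*, *dehah*, *witof*); -usu when the stem ends in a voiced consonant (*vonufow*, *sob*); -en when the stem ends in a vowel (*lifo*, *kurota*).
The final sound of *vivok* is /k/, which is a voiceless consonant, so the suffix is -ba, giving *vivokba*.
*pava*: final sound = /a/, a vowel → -en → *pavaen*.
*jipaw*: final sound = /w/, a voiced consonant → -usu → *jipawusu*.

vivokba, pavaen, jipawusu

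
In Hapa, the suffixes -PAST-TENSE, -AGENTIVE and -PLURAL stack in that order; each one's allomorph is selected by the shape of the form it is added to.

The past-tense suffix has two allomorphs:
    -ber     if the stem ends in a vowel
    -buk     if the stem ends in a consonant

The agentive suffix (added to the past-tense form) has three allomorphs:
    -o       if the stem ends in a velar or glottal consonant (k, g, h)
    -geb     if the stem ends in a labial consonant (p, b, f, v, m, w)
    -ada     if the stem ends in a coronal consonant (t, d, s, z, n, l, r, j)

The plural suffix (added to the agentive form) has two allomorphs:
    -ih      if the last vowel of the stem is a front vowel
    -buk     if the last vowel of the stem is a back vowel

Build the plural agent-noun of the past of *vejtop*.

Since the final sound of *vejtop* is /p/ (a consonant), it takes -buk, giving *vejtopbuk*.
Since the final consonant of the past-tense form *vejtopbuk* is /k/ (velar/glottal), it takes -o, giving *vejtopbuko*.
The agentive form *vejtopbuko* — last vowel /o/ (a back vowel) → -buk → *vejtopbukobuk*.

vejtopbukobuk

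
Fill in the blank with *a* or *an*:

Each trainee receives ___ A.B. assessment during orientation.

The indefinite article is chosen by the initial *sound* of the following word, not its spelling.
The initialism *A.B.* is read letter by letter; the first letter, A, is pronounced /eɪ/, which begins with a vowel sound.
So the article is *an*: Each trainee receives an A.B. assessment during orientation.

an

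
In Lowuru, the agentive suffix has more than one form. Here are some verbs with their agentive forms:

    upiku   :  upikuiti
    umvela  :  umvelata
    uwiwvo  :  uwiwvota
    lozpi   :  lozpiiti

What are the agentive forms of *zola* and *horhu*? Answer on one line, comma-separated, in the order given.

zolata, horhuiti

Looking at the last vowel of each stem: -iti when the last vowel of the stem is a high vowel (*upiku*, *lozpi*); -ta when the last vowel of the stem is a non-high vowel (*umvela*, *uwiwvo*).
The last vowel of *zola* is /a/, which is a non-high vowel, so the suffix is -ta, giving *zolata*.
*horhu*: last vowel = /u/, a high vowel → -iti → *horhuiti*.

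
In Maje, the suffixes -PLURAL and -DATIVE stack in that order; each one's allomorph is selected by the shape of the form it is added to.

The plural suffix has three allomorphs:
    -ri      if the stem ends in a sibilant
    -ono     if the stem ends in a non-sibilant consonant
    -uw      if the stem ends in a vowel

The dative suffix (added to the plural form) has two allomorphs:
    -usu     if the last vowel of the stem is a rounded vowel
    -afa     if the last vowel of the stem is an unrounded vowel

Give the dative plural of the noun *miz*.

*miz*: final sound = /z/, a sibilant → -ri → *mizri*.
The plural form *mizri*: last vowel = /i/, an unrounded vowel → -afa → *mizriafa*.

mizriafa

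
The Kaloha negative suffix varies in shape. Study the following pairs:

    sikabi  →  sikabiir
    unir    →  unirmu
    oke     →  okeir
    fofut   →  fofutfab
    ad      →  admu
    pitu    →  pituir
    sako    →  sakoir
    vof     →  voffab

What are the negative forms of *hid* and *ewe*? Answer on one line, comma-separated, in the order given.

hidmu, eweir

The alternation tracks the final sound of the stem — -fab when the stem ends in a voiceless consonant (*fofut*, *vof*); -mu when the stem ends in a voiced consonant (*unir*, *ad*); -ir when the stem ends in a vowel (*sikabi*, *oke*, *pitu*, *sako*).
The final sound of *hid* is /d/, which is a voiced consonant, so the suffix is -mu, giving *hidmu*.
*ewe*: final sound = /e/, a vowel → -ir → *eweir*.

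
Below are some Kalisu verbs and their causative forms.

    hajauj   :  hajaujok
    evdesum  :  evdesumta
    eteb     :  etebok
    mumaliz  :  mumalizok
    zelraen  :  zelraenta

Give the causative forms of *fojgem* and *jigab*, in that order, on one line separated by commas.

fojgemta, jigabok

The pattern is nasality of the final consonant: -ta when the stem ends in a nasal (*evdesum*, *zelraen*); -ok when the stem ends in a non-nasal consonant (*hajauj*, *eteb*, *mumaliz*).
The final consonant of *fojgem* is /m/, which is a nasal, so the suffix is -ta, giving *fojgemta*.
The final consonant of *jigab* is /b/, which is non-nasal, so the suffix is -ok, giving *jigabok*.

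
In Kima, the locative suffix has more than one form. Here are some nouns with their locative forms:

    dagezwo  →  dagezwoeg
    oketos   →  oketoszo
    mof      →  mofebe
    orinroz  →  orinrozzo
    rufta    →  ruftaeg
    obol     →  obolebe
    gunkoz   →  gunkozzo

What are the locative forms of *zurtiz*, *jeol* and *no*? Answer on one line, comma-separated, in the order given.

zurtizzo, jeolebe, noeg

Looking at the final sound of each stem: -zo when the stem ends in a sibilant (*oketos*, *orinroz*, *gunkoz*); -ebe when the stem ends in a non-sibilant consonant (*mof*, *obol*); -eg when the stem ends in a vowel (*dagezwo*, *rufta*).
*zurtiz* — final sound /z/ (a sibilant) → -zo → *zurtizzo*.
Since the final sound of *jeol* is /l/ (a non-sibilant consonant), it takes -ebe, giving *jeolebe*.
*no* — final sound /o/ (a vowel) → -eg → *noeg*.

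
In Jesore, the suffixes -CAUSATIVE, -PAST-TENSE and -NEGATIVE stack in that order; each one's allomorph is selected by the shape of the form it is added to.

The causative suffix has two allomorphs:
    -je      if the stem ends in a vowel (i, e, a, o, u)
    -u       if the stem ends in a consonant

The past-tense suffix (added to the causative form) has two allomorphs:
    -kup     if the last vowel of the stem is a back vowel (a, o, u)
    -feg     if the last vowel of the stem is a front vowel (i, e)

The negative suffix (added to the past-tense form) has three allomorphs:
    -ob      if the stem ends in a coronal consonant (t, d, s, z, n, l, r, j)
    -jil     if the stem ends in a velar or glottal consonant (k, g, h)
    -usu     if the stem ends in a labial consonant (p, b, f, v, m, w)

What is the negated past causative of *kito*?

kitojefegjil

*kito* — final sound /o/ (a vowel) → -je → *kitoje*.
The causative form *kitoje*: last vowel = /e/, a front vowel → -feg → *kitojefeg*.
Since the final consonant of the past-tense form *kitojefeg* is /g/ (velar/glottal), it takes -jil, giving *kitojefegjil*.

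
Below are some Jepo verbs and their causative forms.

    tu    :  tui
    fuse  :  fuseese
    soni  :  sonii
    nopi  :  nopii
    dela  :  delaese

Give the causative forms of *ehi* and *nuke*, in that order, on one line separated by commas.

The pattern is height harmony: -i when the last vowel of the stem is a high vowel (*tu*, *soni*, *nopi*); -ese when the last vowel of the stem is a non-high vowel (*fuse*, *dela*).
*ehi*: last vowel = /i/, a high vowel → -i → *ehii*.
The last vowel of *nuke* is /e/, which is a non-high vowel, so the suffix is -ese, giving *nukeese*.

ehii, nukeese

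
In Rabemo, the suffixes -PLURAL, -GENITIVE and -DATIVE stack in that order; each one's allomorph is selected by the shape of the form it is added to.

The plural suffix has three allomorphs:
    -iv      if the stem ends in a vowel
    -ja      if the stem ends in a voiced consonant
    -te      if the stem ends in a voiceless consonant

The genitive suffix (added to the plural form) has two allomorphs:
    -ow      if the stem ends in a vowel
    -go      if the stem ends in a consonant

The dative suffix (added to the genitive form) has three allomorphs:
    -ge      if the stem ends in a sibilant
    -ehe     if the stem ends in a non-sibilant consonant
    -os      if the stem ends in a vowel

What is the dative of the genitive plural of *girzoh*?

girzohteowehe

*girzoh*: final sound = /h/, a voiceless consonant → -te → *girzohte*.
The final sound of the plural form *girzohte* is /e/, which is a vowel, so the genitive suffix is -ow, giving *girzohteow*.
The final sound of the genitive form *girzohteow* is /w/, which is a non-sibilant consonant, so the dative suffix is -ehe, giving *girzohteowehe*.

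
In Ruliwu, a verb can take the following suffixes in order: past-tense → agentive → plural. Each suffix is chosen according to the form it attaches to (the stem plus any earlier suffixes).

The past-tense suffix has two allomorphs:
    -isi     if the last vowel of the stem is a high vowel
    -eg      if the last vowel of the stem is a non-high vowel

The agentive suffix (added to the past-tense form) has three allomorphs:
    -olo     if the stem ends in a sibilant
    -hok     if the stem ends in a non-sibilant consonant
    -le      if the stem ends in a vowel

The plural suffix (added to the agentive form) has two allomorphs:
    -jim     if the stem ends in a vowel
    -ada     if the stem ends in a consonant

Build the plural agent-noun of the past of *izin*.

*izin* — last vowel /i/ (a high vowel) → -isi → *izinisi*.
The past-tense form *izinisi* — final sound /i/ (a vowel) → -le → *izinisile*.
The agentive form *izinisile* — final sound /e/ (a vowel) → -jim → *izinisilejim*.

izinisilejim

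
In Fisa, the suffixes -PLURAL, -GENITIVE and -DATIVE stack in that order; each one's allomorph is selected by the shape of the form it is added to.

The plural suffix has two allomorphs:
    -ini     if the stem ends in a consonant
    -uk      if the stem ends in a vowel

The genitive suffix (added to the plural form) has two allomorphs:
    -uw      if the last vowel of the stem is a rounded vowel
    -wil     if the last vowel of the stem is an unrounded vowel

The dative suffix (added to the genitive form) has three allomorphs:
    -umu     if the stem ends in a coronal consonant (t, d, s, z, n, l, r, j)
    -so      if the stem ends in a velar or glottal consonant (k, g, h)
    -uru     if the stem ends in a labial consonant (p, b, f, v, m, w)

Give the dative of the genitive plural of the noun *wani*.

waniukuwuru

*wani* — final sound /i/ (a vowel) → -uk → *waniuk*.
The plural form *waniuk* — last vowel /u/ (a rounded vowel) → -uw → *waniukuw*.
The genitive form *waniukuw*: final consonant = /w/, labial → -uru → *waniukuwuru*.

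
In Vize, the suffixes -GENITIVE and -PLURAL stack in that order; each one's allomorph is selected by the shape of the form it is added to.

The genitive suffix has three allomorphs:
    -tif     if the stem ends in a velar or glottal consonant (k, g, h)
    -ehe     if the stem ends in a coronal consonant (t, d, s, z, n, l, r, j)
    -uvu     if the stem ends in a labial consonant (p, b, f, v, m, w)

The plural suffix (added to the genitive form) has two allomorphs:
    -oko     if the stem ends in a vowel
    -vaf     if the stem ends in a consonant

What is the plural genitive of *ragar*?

ragareheoko

The final consonant of *ragar* is /r/, which is coronal, so the genitive suffix is -ehe, giving *ragarehe*.
The final sound of the genitive form *ragarehe* is /e/, which is a vowel, so the plural suffix is -oko, giving *ragareheoko*.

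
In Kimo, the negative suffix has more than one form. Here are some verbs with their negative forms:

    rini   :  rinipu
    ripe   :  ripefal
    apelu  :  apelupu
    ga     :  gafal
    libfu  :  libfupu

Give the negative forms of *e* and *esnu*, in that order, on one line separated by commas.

efal, esnupu

The suffix is conditioned by the last vowel: -pu when the last vowel of the stem is a high vowel (*rini*, *apelu*, *libfu*); -fal when the last vowel of the stem is a non-high vowel (*ripe*, *ga*).
Since the last vowel of *e* is /e/ (a non-high vowel), it takes -fal, giving *efal*.
Since the last vowel of *esnu* is /u/ (a high vowel), it takes -pu, giving *esnupu*.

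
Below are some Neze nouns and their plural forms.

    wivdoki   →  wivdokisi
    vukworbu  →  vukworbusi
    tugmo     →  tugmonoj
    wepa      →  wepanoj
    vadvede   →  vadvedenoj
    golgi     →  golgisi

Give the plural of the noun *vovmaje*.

vovmajenoj

The alternation tracks the last vowel of the stem — -si when the last vowel of the stem is a high vowel (*wivdoki*, *vukworbu*, *golgi*); -noj when the last vowel of the stem is a non-high vowel (*tugmo*, *wepa*, *vadvede*).
Since the last vowel of *vovmaje* is /e/ (a non-high vowel), it takes -noj, giving *vovmajenoj*.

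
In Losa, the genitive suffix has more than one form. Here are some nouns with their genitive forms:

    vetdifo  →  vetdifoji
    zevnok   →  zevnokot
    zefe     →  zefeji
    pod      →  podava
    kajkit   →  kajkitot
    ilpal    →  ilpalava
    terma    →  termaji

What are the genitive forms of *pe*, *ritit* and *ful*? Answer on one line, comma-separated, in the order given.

peji, rititot, fulava

The pattern is voicing of the final sound: -ot when the stem ends in a voiceless consonant (*zevnok*, *kajkit*); -ava when the stem ends in a voiced consonant (*pod*, *ilpal*); -ji when the stem ends in a vowel (*vetdifo*, *zefe*, *terma*).
*pe* — final sound /e/ (a vowel) → -ji → *peji*.
*ritit*: final sound = /t/, a voiceless consonant → -ot → *rititot*.
The final sound of *ful* is /l/, which is a voiced consonant, so the suffix is -ava, giving *fulava*.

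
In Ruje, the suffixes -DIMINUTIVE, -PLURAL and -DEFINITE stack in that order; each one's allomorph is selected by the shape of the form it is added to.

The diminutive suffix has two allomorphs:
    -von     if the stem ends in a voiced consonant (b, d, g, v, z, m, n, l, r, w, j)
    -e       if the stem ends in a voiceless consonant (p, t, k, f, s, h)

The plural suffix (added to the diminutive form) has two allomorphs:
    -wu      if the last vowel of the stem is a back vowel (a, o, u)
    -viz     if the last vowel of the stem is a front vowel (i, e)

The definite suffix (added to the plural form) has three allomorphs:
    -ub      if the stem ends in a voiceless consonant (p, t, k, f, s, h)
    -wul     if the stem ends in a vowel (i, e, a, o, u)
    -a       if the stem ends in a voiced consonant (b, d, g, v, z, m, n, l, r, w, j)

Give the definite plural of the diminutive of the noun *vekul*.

vekulvonwuwul

The final consonant of *vekul* is /l/, which is voiced, so the diminutive suffix is -von, giving *vekulvon*.
The diminutive form *vekulvon*: last vowel = /o/, a back vowel → -wu → *vekulvonwu*.
Since the final sound of the plural form *vekulvonwu* is /u/ (a vowel), it takes -wul, giving *vekulvonwuwul*.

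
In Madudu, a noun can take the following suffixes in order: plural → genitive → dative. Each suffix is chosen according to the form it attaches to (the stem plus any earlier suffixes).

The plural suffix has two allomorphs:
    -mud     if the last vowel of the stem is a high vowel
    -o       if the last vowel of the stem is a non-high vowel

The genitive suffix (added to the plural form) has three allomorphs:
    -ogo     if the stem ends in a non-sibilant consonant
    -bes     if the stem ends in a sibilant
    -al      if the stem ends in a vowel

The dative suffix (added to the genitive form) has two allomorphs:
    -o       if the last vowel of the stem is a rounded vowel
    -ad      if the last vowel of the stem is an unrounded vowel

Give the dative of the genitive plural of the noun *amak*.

amakoalad

*amak*: last vowel = /a/, a non-high vowel → -o → *amako*.
The final sound of the plural form *amako* is /o/, which is a vowel, so the genitive suffix is -al, giving *amakoal*.
The last vowel of the genitive form *amakoal* is /a/, which is an unrounded vowel, so the dative suffix is -ad, giving *amakoalad*.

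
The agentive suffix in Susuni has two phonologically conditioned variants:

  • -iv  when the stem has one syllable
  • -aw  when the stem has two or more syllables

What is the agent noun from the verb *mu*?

muiv

With one syllable, *mu* takes -iv → *muiv*.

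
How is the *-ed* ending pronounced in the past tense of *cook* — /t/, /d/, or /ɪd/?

The stem *cook* ends in a voiceless consonant other than /t/.
The -ed suffix is realized as /ɪd/ after /t, d/; as /t/ after other voiceless consonants; and as /d/ after other voiced sounds.
So -ed on *cook* is pronounced /t/.

/t/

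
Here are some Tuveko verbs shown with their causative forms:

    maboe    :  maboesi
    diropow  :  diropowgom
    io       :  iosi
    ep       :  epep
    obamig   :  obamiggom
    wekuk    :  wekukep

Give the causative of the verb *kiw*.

The suffix is conditioned by the final sound: -ep when the stem ends in a voiceless consonant (*ep*, *wekuk*); -gom when the stem ends in a voiced consonant (*diropow*, *obamig*); -si when the stem ends in a vowel (*maboe*, *io*).
Since the final sound of *kiw* is /w/ (a voiced consonant), it takes -gom, giving *kiwgom*.

kiwgom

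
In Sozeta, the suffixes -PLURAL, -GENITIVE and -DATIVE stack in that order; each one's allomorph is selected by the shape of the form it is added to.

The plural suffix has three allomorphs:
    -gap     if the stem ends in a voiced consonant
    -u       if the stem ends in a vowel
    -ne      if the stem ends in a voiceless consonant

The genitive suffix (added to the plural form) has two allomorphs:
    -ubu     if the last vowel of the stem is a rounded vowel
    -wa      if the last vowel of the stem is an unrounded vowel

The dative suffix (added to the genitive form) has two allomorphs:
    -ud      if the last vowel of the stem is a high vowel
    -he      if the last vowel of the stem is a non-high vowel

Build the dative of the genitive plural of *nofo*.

nofouubuud

*nofo*: final sound = /o/, a vowel → -u → *nofou*.
The plural form *nofou* — last vowel /u/ (a rounded vowel) → -ubu → *nofouubu*.
The genitive form *nofouubu* — last vowel /u/ (a high vowel) → -ud → *nofouubuud*.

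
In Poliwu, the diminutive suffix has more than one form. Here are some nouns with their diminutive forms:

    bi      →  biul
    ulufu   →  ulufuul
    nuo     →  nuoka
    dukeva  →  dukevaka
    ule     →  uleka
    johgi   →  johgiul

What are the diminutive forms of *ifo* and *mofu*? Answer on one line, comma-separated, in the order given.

The alternation tracks the last vowel of the stem — -ul when the last vowel of the stem is a high vowel (*bi*, *ulufu*, *johgi*); -ka when the last vowel of the stem is a non-high vowel (*nuo*, *dukeva*, *ule*).
The last vowel of *ifo* is /o/, which is a non-high vowel, so the suffix is -ka, giving *ifoka*.
*mofu*: last vowel = /u/, a high vowel → -ul → *mofuul*.

ifoka, mofuul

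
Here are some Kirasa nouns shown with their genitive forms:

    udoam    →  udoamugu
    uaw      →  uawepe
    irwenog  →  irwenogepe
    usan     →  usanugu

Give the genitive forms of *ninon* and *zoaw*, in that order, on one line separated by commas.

Looking at the final consonant of each stem: -ugu when the stem ends in a nasal (*udoam*, *usan*); -epe when the stem ends in a non-nasal consonant (*uaw*, *irwenog*).
Since the final consonant of *ninon* is /n/ (a nasal), it takes -ugu, giving *ninonugu*.
Since the final consonant of *zoaw* is /w/ (non-nasal), it takes -epe, giving *zoawepe*.

ninonugu, zoawepe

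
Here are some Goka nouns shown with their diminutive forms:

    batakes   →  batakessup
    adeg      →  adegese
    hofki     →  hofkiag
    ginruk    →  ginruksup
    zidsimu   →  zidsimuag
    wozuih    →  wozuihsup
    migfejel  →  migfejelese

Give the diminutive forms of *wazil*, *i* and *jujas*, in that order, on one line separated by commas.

wazilese, iag, jujassup

Looking at the final sound of each stem: -sup when the stem ends in a voiceless consonant (*batakes*, *ginruk*, *wozuih*); -ese when the stem ends in a voiced consonant (*adeg*, *migfejel*); -ag when the stem ends in a vowel (*hofki*, *zidsimu*).
*wazil* — final sound /l/ (a voiced consonant) → -ese → *wazilese*.
Since the final sound of *i* is /i/ (a vowel), it takes -ag, giving *iag*.
*jujas*: final sound = /s/, a voiceless consonant → -sup → *jujassup*.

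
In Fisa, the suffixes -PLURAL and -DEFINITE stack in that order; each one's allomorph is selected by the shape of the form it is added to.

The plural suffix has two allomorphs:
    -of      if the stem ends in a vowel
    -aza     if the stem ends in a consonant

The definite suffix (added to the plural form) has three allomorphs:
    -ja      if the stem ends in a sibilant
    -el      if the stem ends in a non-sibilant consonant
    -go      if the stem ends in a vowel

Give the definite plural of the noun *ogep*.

*ogep*: final sound = /p/, a consonant → -aza → *ogepaza*.
Since the final sound of the plural form *ogepaza* is /a/ (a vowel), it takes -go, giving *ogepazago*.

ogepazago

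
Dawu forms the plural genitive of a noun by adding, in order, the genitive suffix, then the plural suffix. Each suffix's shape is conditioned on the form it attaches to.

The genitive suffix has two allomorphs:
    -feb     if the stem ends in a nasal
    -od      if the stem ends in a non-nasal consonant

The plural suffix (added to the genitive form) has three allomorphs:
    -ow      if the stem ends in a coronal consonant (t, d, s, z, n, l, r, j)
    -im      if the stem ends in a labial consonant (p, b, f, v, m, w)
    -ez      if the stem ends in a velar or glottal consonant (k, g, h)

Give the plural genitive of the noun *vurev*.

vurevodow

The final consonant of *vurev* is /v/, which is non-nasal, so the genitive suffix is -od, giving *vurevod*.
The final consonant of the genitive form *vurevod* is /d/, which is coronal, so the plural suffix is -ow, giving *vurevodow*.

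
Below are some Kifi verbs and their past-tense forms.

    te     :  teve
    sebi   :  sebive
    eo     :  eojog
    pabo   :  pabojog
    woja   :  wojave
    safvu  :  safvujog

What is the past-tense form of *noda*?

The pattern is rounding harmony: -jog when the last vowel of the stem is a rounded vowel (*eo*, *pabo*, *safvu*); -ve when the last vowel of the stem is an unrounded vowel (*te*, *sebi*, *woja*).
The last vowel of *noda* is /a/, which is an unrounded vowel, so the suffix is -ve, giving *nodave*.

nodave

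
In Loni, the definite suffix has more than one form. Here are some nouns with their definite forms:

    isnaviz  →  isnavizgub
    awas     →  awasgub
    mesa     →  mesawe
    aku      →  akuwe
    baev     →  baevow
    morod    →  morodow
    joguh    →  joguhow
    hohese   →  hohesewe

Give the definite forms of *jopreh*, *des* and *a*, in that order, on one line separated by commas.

Looking at the final sound of each stem: -gub when the stem ends in a sibilant (*isnaviz*, *awas*); -ow when the stem ends in a non-sibilant consonant (*baev*, *morod*, *joguh*); -we when the stem ends in a vowel (*mesa*, *aku*, *hohese*).
*jopreh*: final sound = /h/, a non-sibilant consonant → -ow → *joprehow*.
Since the final sound of *des* is /s/ (a sibilant), it takes -gub, giving *desgub*.
The final sound of *a* is /a/, which is a vowel, so the suffix is -we, giving *awe*.

joprehow, desgub, awe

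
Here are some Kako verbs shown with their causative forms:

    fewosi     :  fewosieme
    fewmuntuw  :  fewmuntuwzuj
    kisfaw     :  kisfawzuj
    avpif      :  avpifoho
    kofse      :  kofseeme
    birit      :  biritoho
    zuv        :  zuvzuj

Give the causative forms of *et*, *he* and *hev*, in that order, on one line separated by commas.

etoho, heeme, hevzuj

Looking at the final sound of each stem: -oho when the stem ends in a voiceless consonant (*avpif*, *birit*); -zuj when the stem ends in a voiced consonant (*fewmuntuw*, *kisfaw*, *zuv*); -eme when the stem ends in a vowel (*fewosi*, *kofse*).
Since the final sound of *et* is /t/ (a voiceless consonant), it takes -oho, giving *etoho*.
Since the final sound of *he* is /e/ (a vowel), it takes -eme, giving *heeme*.
Since the final sound of *hev* is /v/ (a voiced consonant), it takes -zuj, giving *hevzuj*.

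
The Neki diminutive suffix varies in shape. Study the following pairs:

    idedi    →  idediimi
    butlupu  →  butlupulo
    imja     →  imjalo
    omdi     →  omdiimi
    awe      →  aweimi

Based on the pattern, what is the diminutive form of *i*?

iimi

Looking at the last vowel of each stem: -imi when the last vowel of the stem is a front vowel (*idedi*, *omdi*, *awe*); -lo when the last vowel of the stem is a back vowel (*butlupu*, *imja*).
Since the last vowel of *i* is /i/ (a front vowel), it takes -imi, giving *iimi*.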